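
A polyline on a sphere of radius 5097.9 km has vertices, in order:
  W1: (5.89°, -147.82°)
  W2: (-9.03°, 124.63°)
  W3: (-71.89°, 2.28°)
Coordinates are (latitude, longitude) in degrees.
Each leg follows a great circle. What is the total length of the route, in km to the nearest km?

Leg W1→W2: central angle 1.5449 rad, distance 7875.8 km.
Leg W2→W3: central angle 1.5859 rad, distance 8084.7 km.
Total: 7875.8 + 8084.7 ≈ 15960 km.

15960 km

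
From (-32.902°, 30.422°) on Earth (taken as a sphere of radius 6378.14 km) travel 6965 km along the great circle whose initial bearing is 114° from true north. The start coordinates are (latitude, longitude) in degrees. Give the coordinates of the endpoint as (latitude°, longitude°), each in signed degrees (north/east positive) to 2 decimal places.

Angular distance δ = d/R = 6965/6378.14 = 1.09201 rad; initial bearing θ = 1.9897 rad.
sin φ₂ = sin φ₁ cos δ + cos φ₁ sin δ cos θ = (-0.5432)(0.4607) + (0.8396)(0.8876)(-0.4067) = -0.5534, so φ₂ = -33.60°.
Δλ = atan2(sin θ sin δ cos φ₁, cos δ − sin φ₁ sin φ₂) = atan2(0.6808, 0.1601) = 76.764°.
λ₂ = 30.422° + 76.764° = 107.19°.

-33.60°, 107.19°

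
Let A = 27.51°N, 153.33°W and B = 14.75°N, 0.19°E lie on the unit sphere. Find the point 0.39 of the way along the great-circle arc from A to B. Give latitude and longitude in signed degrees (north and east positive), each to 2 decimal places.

59.10°, -94.26°

The central angle between A and B is δ = 2.2785 rad.
With f = 0.39, the slerp weights are sin((1−f)δ)/sin δ = 1.2946 and sin(fδ)/sin δ = 1.0216.
Weighted sum of the unit vectors: (1.2946)·(-0.7926,-0.3981,0.4619) + (1.0216)·(0.9670,0.0032,0.2546) = (-0.0382, -0.5121, 0.8581).
Converting back: φ = atan2(z, √(x²+y²)) = 59.10°, λ = atan2(y, x) = -94.26°.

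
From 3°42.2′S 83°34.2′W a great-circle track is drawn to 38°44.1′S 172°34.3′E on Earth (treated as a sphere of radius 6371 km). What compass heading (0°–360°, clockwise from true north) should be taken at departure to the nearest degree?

230°

With φ₁ = -0.0646, φ₂ = -0.6761, Δλ = -1.8127 rad, the forward-azimuth formula gives
θ = atan2( sin Δλ cos φ₂ , cos φ₁ sin φ₂ − sin φ₁ cos φ₂ cos Δλ ) = atan2(-0.7573, -0.6365) = -130.04°.
Adding 360° brings this into [0°, 360°): 230°.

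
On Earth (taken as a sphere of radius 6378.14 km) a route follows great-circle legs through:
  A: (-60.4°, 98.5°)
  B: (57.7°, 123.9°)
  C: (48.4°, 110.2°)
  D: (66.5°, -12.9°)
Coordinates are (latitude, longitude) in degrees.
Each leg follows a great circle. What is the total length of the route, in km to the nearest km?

21082 km

Leg A→B: central angle 2.0904 rad, distance 13332.8 km.
Leg B→C: central angle 0.2160 rad, distance 1377.7 km.
Leg C→D: central angle 0.9989 rad, distance 6371.3 km.
Total: 13332.8 + 1377.7 + 6371.3 ≈ 21082 km.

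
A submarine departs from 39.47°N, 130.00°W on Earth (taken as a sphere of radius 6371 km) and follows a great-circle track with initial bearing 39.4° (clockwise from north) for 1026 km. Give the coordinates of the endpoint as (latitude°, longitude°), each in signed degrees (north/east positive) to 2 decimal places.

46.31°, -121.53°

Angular distance δ = d/R = 1026/6371 = 0.16104 rad; initial bearing θ = 0.6877 rad.
sin φ₂ = sin φ₁ cos δ + cos φ₁ sin δ cos θ = (0.6357)(0.9871) + (0.7720)(0.1603)(0.7727) = 0.7231, so φ₂ = 46.31°.
Δλ = atan2(sin θ sin δ cos φ₁, cos δ − sin φ₁ sin φ₂) = atan2(0.0786, 0.5274) = 8.473°.
λ₂ = -130.000° + 8.473° = -121.53°.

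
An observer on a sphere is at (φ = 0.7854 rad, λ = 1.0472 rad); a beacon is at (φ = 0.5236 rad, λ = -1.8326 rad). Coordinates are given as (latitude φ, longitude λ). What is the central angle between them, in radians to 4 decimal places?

1.8111 rad

Let φ₁ = 0.7854 rad, φ₂ = 0.5236 rad, and Δλ = -2.8798 rad.
Haversine: a = sin²(Δφ/2) + cos φ₁ cos φ₂ sin²(Δλ/2) = 0.0170 + (0.7071)(0.8660)(0.9830) = 0.61898.
Central angle c = 2·arcsin(√a) = 1.81105 rad.
So the angular separation is 1.8111 rad.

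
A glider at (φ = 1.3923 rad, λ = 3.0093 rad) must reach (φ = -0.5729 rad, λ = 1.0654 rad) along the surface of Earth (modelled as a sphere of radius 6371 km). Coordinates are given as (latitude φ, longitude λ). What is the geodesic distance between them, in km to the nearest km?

14011 km

In radians: φ₁ = 1.3923, φ₂ = -0.5729, Δλ = -111.377° = -1.9439 rad.
cos c = sin φ₁ sin φ₂ + cos φ₁ cos φ₂ cos Δλ = (0.9841)(-0.5421) + (0.1775)(0.8403)(-0.3645) = -0.58784,
so c = arccos(-0.58784) = 2.19919 rad.
Distance = R·c = 6371 × 2.1992 ≈ 14011 km.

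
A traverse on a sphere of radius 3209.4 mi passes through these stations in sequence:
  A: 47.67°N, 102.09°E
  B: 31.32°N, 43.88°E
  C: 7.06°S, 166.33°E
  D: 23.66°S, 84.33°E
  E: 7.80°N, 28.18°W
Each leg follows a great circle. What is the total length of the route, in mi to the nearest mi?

Leg A→B: central angle 0.8130 rad, distance 2609.1 mi.
Leg B→C: central angle 2.1162 rad, distance 6791.8 mi.
Leg C→D: central angle 1.3940 rad, distance 4474.0 mi.
Leg D→E: central angle 1.9844 rad, distance 6368.6 mi.
Total: 2609.1 + 6791.8 + 4474.0 + 6368.6 ≈ 20244 mi.

20244 mi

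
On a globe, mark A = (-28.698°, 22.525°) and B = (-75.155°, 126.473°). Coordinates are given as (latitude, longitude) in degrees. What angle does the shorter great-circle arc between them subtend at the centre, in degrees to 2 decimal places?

With latitudes φ₁ = -28.698°, φ₂ = -75.155° and longitude difference Δλ = 103.948°:
Haversine: a = sin²(Δφ/2) + cos φ₁ cos φ₂ sin²(Δλ/2) = 0.1556 + (0.8772)(0.2562)(0.6205) = 0.29500.
Central angle c = 2·arcsin(√a) = 1.14835 rad.
So the angular separation is 65.80°.

65.80°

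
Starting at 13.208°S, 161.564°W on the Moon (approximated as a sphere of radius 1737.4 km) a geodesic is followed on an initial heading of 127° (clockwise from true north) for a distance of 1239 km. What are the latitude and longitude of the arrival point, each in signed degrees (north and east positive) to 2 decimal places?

-33.79°, -122.61°

Angular distance δ = d/R = 1239/1737.4 = 0.71313 rad; initial bearing θ = 2.2166 rad.
sin φ₂ = sin φ₁ cos δ + cos φ₁ sin δ cos θ = (-0.2285)(0.7563) + (0.9735)(0.6542)(-0.6018) = -0.5561, so φ₂ = -33.79°.
Δλ = atan2(sin θ sin δ cos φ₁, cos δ − sin φ₁ sin φ₂) = atan2(0.5087, 0.6293) = 38.950°.
λ₂ = -161.564° + 38.950° = -122.61°.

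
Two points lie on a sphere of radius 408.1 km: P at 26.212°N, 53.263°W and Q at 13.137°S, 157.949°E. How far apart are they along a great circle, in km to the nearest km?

1054 km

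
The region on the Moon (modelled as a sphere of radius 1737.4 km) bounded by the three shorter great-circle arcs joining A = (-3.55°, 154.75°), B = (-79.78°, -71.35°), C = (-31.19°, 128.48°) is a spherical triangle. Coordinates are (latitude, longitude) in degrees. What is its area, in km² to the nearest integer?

1230996 km²

Side lengths (central angles): a = 1.1951, b = 0.6473, c = 1.6327 rad; semiperimeter s = 1.7376.
By l'Huilier's theorem, tan(E/4) = √[tan(s/2) tan((s−a)/2) tan((s−b)/2) tan((s−c)/2)], giving spherical excess E = 0.4078 rad.
Area = E·R² = 0.4078 × (1737.4)² ≈ 1230996 km².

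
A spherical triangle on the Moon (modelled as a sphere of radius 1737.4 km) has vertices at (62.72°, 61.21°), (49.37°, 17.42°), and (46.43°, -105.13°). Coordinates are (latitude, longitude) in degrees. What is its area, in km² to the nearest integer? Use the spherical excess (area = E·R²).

1012549 km²

Side lengths (central angles): a = 1.2573, b = 1.2271, c = 0.4735 rad; semiperimeter s = 1.4789.
By l'Huilier's theorem, tan(E/4) = √[tan(s/2) tan((s−a)/2) tan((s−b)/2) tan((s−c)/2)], giving spherical excess E = 0.3354 rad.
Area = E·R² = 0.3354 × (1737.4)² ≈ 1012549 km².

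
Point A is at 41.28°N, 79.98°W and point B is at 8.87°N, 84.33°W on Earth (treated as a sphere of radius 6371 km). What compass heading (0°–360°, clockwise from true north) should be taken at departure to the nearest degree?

188°

With φ₁ = 0.7205, φ₂ = 0.1548, Δλ = -0.0759 rad, the forward-azimuth formula gives
θ = atan2( sin Δλ cos φ₂ , cos φ₁ sin φ₂ − sin φ₁ cos φ₂ cos Δλ ) = atan2(-0.0749, -0.5341) = -172.01°.
Adding 360° brings this into [0°, 360°): 188°.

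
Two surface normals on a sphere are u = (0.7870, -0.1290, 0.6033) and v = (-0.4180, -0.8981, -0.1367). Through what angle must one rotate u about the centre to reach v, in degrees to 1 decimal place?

107.2°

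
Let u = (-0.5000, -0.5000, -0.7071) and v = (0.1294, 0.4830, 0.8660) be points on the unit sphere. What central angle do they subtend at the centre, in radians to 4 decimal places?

u·v = -0.9185; |u| = 1.0000, |v| = 1.0000.
cos θ = (u·v)/(|u||v|) = -0.9186, so θ = 2.7352 rad.

2.7352 rad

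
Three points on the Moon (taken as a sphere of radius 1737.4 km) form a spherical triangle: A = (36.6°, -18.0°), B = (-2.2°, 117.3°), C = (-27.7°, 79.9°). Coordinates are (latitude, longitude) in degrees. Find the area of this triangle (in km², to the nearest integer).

Side lengths (central angles): a = 0.7660, b = 1.9550, c = 2.2057 rad; semiperimeter s = 2.4634.
By l'Huilier's theorem, tan(E/4) = √[tan(s/2) tan((s−a)/2) tan((s−b)/2) tan((s−c)/2)], giving spherical excess E = 1.2718 rad.
Area = E·R² = 1.2718 × (1737.4)² ≈ 3839020 km².

3839020 km²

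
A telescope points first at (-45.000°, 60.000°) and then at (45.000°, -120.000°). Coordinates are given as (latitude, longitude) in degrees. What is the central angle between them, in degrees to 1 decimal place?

180.0°

With latitudes φ₁ = -45.000°, φ₂ = 45.000° and longitude difference Δλ = -180.000°:
Haversine: a = sin²(Δφ/2) + cos φ₁ cos φ₂ sin²(Δλ/2) = 0.5000 + (0.7071)(0.7071)(1.0000) = 1.00000.
Central angle c = 2·arcsin(√a) = 3.14159 rad.
So the angular separation is 180.0°.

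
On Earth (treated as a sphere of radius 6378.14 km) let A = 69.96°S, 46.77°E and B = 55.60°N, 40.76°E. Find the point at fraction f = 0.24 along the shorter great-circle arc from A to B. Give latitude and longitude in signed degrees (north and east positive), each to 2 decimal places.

-39.84°, 44.04°

The central angle between A and B is δ = 2.1927 rad.
With f = 0.24, the slerp weights are sin((1−f)δ)/sin δ = 1.2248 and sin(fδ)/sin δ = 0.6180.
Weighted sum of the unit vectors: (1.2248)·(0.2347,0.2497,-0.9395) + (0.6180)·(0.4279,0.3689,0.8251) = (0.5519, 0.5338, -0.6407).
Converting back: φ = atan2(z, √(x²+y²)) = -39.84°, λ = atan2(y, x) = 44.04°.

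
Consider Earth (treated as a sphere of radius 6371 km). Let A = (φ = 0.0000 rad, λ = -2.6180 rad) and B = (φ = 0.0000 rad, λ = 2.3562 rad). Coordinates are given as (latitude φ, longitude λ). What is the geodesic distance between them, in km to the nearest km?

With latitudes φ₁ = 0.000°, φ₂ = 0.000° and longitude difference Δλ = -74.999°:
cos c = sin φ₁ sin φ₂ + cos φ₁ cos φ₂ cos Δλ = (0.0000)(0.0000) + (1.0000)(1.0000)(0.2588) = 0.25883,
so c = arccos(0.25883) = 1.30899 rad.
Distance = R·c = 6371 × 1.3090 ≈ 8340 km.

8340 km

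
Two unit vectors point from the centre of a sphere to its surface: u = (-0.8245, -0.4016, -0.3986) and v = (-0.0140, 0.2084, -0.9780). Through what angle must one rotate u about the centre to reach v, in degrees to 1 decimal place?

71.5°

u·v = 0.3177; |u| = 1.0000, |v| = 1.0001.
cos θ = (u·v)/(|u||v|) = 0.3177, so θ = 71.5°.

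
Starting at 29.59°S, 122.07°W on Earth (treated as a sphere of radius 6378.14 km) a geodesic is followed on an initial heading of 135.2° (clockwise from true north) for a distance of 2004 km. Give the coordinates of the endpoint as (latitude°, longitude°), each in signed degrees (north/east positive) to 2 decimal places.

-41.32°, -105.21°

Angular distance δ = d/R = 2004/6378.14 = 0.31420 rad; initial bearing θ = 2.3597 rad.
sin φ₂ = sin φ₁ cos δ + cos φ₁ sin δ cos θ = (-0.4938)(0.9510) + (0.8696)(0.3091)(-0.7096) = -0.6603, so φ₂ = -41.32°.
Δλ = atan2(sin θ sin δ cos φ₁, cos δ − sin φ₁ sin φ₂) = atan2(0.1894, 0.6250) = 16.857°.
λ₂ = -122.070° + 16.857° = -105.21°.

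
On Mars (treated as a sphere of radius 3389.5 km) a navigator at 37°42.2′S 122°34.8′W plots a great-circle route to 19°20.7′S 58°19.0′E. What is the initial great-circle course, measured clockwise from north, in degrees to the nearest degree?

With φ₁ = -0.6580, φ₂ = -0.3376, Δλ = -3.1259 rad, the forward-azimuth formula gives
θ = atan2( sin Δλ cos φ₂ , cos φ₁ sin φ₂ − sin φ₁ cos φ₂ cos Δλ ) = atan2(-0.0148, -0.8391) = -178.99°.
Adding 360° brings this into [0°, 360°): 181°.

181°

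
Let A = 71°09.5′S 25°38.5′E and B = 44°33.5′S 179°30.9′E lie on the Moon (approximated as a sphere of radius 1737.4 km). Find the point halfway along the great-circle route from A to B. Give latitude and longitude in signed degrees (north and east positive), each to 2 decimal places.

Central angle δ = 1.0957 rad. Interpolating on the sphere with fraction f = 0.5:
P = [sin((1−f)δ)·A + sin(fδ)·B] / sin δ = 0.5857·A + 0.5857·B in Cartesian coordinates,
giving P = (-0.2468, 0.0854, -0.9653), i.e. latitude -74.86°, longitude 160.91°.

-74.86°, 160.91°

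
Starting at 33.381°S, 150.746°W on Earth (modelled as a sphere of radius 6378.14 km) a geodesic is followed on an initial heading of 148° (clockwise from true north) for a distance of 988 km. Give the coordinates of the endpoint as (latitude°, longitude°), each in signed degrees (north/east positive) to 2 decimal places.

-40.76°, -144.55°

Angular distance δ = d/R = 988/6378.14 = 0.15490 rad; initial bearing θ = 2.5831 rad.
sin φ₂ = sin φ₁ cos δ + cos φ₁ sin δ cos θ = (-0.5502)(0.9880) + (0.8350)(0.1543)(-0.8480) = -0.6529, so φ₂ = -40.76°.
Δλ = atan2(sin θ sin δ cos φ₁, cos δ − sin φ₁ sin φ₂) = atan2(0.0683, 0.6288) = 6.196°.
λ₂ = -150.746° + 6.196° = -144.55°.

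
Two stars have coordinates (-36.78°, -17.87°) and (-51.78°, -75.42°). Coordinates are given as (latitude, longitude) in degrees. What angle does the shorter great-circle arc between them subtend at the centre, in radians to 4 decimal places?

0.7432 rad

Let φ₁ = -0.6419 rad, φ₂ = -0.9037 rad, and Δλ = -1.0044 rad.
cos c = sin φ₁ sin φ₂ + cos φ₁ cos φ₂ cos Δλ = (-0.5987)(-0.7856) + (0.8009)(0.6187)(0.5366) = 0.73628,
so c = arccos(0.73628) = 0.74324 rad.
So the angular separation is 0.7432 rad.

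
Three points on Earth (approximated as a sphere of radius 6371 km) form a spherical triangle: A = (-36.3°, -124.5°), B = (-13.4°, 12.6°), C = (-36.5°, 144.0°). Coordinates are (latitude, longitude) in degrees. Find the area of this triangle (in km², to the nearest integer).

81488227 km²

Side lengths (central angles): a = 1.9598, b = 1.2290, c = 2.0232 rad; semiperimeter s = 2.6060.
By l'Huilier's theorem, tan(E/4) = √[tan(s/2) tan((s−a)/2) tan((s−b)/2) tan((s−c)/2)], giving spherical excess E = 2.0076 rad.
Area = E·R² = 2.0076 × (6371)² ≈ 81488227 km².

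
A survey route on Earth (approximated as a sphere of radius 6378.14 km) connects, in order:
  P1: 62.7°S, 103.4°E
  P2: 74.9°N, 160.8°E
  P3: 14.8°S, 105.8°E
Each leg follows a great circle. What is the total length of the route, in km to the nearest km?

26537 km

Leg P1→P2: central angle 2.4874 rad, distance 15865.2 km.
Leg P2→P3: central angle 1.6731 rad, distance 10671.5 km.
Total: 15865.2 + 10671.5 ≈ 26537 km.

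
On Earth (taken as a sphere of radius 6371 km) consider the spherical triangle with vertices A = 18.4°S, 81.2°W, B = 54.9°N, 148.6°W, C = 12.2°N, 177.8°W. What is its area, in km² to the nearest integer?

Side lengths (central angles): a = 0.8453, b = 1.7450, c = 1.6194 rad; semiperimeter s = 2.1048.
By l'Huilier's theorem, tan(E/4) = √[tan(s/2) tan((s−a)/2) tan((s−b)/2) tan((s−c)/2)], giving spherical excess E = 0.9417 rad.
Area = E·R² = 0.9417 × (6371)² ≈ 38224433 km².

38224433 km²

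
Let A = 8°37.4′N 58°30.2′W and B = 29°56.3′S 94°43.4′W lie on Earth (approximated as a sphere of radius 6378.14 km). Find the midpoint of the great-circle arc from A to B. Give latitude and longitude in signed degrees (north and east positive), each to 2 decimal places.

Central angle δ = 0.9067 rad. Interpolating on the sphere with fraction f = 0.5:
P = [sin((1−f)δ)·A + sin(fδ)·B] / sin δ = 0.5562·A + 0.5562·B in Cartesian coordinates,
giving P = (0.2476, -0.9492, -0.1942), i.e. latitude -11.20°, longitude -75.38°.

-11.20°, -75.38°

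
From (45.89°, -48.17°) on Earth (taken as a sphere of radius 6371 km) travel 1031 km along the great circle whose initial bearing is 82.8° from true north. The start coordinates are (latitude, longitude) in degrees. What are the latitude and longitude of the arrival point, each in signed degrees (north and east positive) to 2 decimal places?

Angular distance δ = d/R = 1031/6371 = 0.16183 rad; initial bearing θ = 1.4451 rad.
sin φ₂ = sin φ₁ cos δ + cos φ₁ sin δ cos θ = (0.7180)(0.9869) + (0.6960)(0.1611)(0.1253) = 0.7227, so φ₂ = 46.28°.
Δλ = atan2(sin θ sin δ cos φ₁, cos δ − sin φ₁ sin φ₂) = atan2(0.1113, 0.4680) = 13.372°.
λ₂ = -48.170° + 13.372° = -34.80°.

46.28°, -34.80°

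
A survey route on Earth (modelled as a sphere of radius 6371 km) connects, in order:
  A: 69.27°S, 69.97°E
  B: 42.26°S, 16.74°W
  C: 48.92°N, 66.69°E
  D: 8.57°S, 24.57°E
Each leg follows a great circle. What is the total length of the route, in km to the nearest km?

Leg A→B: central angle 0.8711 rad, distance 5549.7 km.
Leg B→C: central angle 2.0390 rad, distance 12990.4 km.
Leg C→D: central angle 1.1922 rad, distance 7595.4 km.
Total: 5549.7 + 12990.4 + 7595.4 ≈ 26136 km.

26136 km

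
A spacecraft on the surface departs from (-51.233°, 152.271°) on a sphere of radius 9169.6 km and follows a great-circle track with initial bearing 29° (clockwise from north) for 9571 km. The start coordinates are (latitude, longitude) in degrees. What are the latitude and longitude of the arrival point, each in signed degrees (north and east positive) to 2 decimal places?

Angular distance δ = d/R = 9571/9169.6 = 1.04378 rad; initial bearing θ = 0.5061 rad.
sin φ₂ = sin φ₁ cos δ + cos φ₁ sin δ cos θ = (-0.7797)(0.5030) + (0.6262)(0.8643)(0.8746) = 0.0812, so φ₂ = 4.66°.
Δλ = atan2(sin θ sin δ cos φ₁, cos δ − sin φ₁ sin φ₂) = atan2(0.2624, 0.5663) = 24.861°.
λ₂ = 152.271° + 24.861° = 177.13°.

4.66°, 177.13°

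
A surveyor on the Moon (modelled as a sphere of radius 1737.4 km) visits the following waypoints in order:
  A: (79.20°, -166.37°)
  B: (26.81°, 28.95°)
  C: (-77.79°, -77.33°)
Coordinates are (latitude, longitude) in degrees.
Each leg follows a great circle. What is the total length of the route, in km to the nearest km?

Leg A→B: central angle 1.2852 rad, distance 2232.9 km.
Leg B→C: central angle 2.0872 rad, distance 3626.3 km.
Total: 2232.9 + 3626.3 ≈ 5859 km.

5859 km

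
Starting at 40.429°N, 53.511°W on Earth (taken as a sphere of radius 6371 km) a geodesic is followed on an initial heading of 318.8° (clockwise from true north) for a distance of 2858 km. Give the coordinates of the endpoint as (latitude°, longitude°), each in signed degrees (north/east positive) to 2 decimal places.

56.38°, -84.57°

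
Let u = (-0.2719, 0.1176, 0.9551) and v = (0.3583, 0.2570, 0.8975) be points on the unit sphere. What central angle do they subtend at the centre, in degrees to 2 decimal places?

37.81°

u·v = 0.7900; |u| = 1.0000, |v| = 1.0000.
cos θ = (u·v)/(|u||v|) = 0.7900, so θ = 37.81°.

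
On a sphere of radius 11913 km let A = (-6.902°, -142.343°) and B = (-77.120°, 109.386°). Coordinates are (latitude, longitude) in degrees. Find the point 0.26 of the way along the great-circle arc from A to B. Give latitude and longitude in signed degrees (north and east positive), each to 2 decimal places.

-29.02°, -147.71°

The central angle between A and B is δ = 1.5230 rad.
With f = 0.26, the slerp weights are sin((1−f)δ)/sin δ = 0.9042 and sin(fδ)/sin δ = 0.3862.
Weighted sum of the unit vectors: (0.9042)·(-0.7859,-0.6065,-0.1202) + (0.3862)·(-0.0740,0.2103,-0.9748) = (-0.7392, -0.4672, -0.4851).
Converting back: φ = atan2(z, √(x²+y²)) = -29.02°, λ = atan2(y, x) = -147.71°.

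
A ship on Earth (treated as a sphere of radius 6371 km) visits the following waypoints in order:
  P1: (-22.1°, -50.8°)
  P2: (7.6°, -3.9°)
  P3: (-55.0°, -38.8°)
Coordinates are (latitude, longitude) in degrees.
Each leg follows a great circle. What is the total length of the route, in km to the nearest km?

13758 km

Leg P1→P2: central angle 0.9548 rad, distance 6083.2 km.
Leg P2→P3: central angle 1.2047 rad, distance 7675.3 km.
Total: 6083.2 + 7675.3 ≈ 13758 km.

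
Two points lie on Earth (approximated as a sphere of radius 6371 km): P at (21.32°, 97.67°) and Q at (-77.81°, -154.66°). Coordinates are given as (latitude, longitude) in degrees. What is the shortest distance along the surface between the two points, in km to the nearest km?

Let φ₁ = 0.3721 rad, φ₂ = -1.3580 rad, and Δλ = 1.8792 rad.
cos c = sin φ₁ sin φ₂ + cos φ₁ cos φ₂ cos Δλ = (0.3636)(-0.9775) + (0.9316)(0.2112)(-0.3035) = -0.41509,
so c = arccos(-0.41509) = 1.99883 rad.
Distance = R·c = 6371 × 1.9988 ≈ 12735 km.

12735 km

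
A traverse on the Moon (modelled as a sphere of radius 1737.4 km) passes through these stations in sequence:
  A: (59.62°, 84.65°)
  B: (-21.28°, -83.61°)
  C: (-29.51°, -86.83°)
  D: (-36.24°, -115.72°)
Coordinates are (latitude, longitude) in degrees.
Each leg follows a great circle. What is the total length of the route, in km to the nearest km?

5293 km

Leg A→B: central angle 2.4567 rad, distance 4268.3 km.
Leg B→C: central angle 0.1523 rad, distance 264.6 km.
Leg C→D: central angle 0.4376 rad, distance 760.4 km.
Total: 4268.3 + 264.6 + 760.4 ≈ 5293 km.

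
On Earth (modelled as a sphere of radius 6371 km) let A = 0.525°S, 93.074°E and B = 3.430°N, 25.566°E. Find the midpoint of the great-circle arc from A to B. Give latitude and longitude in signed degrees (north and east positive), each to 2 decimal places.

The central angle between A and B is δ = 1.1796 rad.
With f = 0.5, the slerp weights are sin((1−f)δ)/sin δ = 0.6016 and sin(fδ)/sin δ = 0.6016.
Weighted sum of the unit vectors: (0.6016)·(-0.0536,0.9985,-0.0092) + (0.6016)·(0.9005,0.4308,0.0598) = (0.5095, 0.8599, 0.0305).
Converting back: φ = atan2(z, √(x²+y²)) = 1.75°, λ = atan2(y, x) = 59.35°.

1.75°, 59.35°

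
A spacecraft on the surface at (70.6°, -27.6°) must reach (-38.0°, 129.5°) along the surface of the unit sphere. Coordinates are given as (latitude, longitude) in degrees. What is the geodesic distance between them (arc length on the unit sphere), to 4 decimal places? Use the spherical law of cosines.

With latitudes φ₁ = 70.600°, φ₂ = -38.000° and longitude difference Δλ = 157.100°:
cos c = sin φ₁ sin φ₂ + cos φ₁ cos φ₂ cos Δλ = (0.9432)(-0.6157) + (0.3322)(0.7880)(-0.9212) = -0.82182,
so c = arccos(-0.82182) = 2.53540 rad.
On the unit sphere the arc length equals the central angle: 2.5354.

2.5354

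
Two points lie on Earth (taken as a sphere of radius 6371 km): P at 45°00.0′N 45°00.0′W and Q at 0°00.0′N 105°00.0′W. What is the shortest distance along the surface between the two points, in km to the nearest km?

With latitudes φ₁ = 45.000°, φ₂ = 0.000° and longitude difference Δλ = -60.000°:
Haversine: a = sin²(Δφ/2) + cos φ₁ cos φ₂ sin²(Δλ/2) = 0.1464 + (0.7071)(1.0000)(0.2500) = 0.32322.
Central angle c = 2·arcsin(√a) = 1.20943 rad.
Distance = R·c = 6371 × 1.2094 ≈ 7705 km.

7705 km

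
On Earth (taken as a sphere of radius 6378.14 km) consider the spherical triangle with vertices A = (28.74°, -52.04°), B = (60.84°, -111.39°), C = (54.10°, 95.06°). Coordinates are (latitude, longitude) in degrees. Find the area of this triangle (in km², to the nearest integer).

Side lengths (central angles): a = 1.1023, b = 1.6130, c = 0.8793 rad; semiperimeter s = 1.7973.
By l'Huilier's theorem, tan(E/4) = √[tan(s/2) tan((s−a)/2) tan((s−b)/2) tan((s−c)/2)], giving spherical excess E = 0.5727 rad.
Area = E·R² = 0.5727 × (6378.14)² ≈ 23299280 km².

23299280 km²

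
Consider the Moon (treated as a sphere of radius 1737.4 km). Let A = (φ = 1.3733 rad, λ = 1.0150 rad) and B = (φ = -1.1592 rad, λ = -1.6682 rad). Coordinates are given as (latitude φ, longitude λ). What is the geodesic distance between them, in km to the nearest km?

5025 km

Let φ₁ = 1.3733 rad, φ₂ = -1.1592 rad, and Δλ = -2.6832 rad.
cos c = sin φ₁ sin φ₂ + cos φ₁ cos φ₂ cos Δλ = (0.9806)(-0.9165) + (0.1962)(0.4001)(-0.8968) = -0.96906,
so c = arccos(-0.96906) = 2.89221 rad.
Distance = R·c = 1737.4 × 2.8922 ≈ 5025 km.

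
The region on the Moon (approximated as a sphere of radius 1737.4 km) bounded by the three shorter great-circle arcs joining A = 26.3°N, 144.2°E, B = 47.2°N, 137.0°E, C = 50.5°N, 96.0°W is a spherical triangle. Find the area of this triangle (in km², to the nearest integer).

Side lengths (central angles): a = 1.2597, b = 1.5123, c = 0.3780 rad; semiperimeter s = 1.5750.
By l'Huilier's theorem, tan(E/4) = √[tan(s/2) tan((s−a)/2) tan((s−b)/2) tan((s−c)/2)], giving spherical excess E = 0.2335 rad.
Area = E·R² = 0.2335 × (1737.4)² ≈ 704854 km².

704854 km²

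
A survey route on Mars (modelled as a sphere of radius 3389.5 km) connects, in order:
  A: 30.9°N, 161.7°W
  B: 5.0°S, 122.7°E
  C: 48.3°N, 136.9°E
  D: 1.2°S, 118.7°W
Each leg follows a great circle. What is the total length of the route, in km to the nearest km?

13932 km

Leg A→B: central angle 1.4022 rad, distance 4752.7 km.
Leg B→C: central angle 0.9553 rad, distance 3237.9 km.
Leg C→D: central angle 1.7528 rad, distance 5941.2 km.
Total: 4752.7 + 3237.9 + 5941.2 ≈ 13932 km.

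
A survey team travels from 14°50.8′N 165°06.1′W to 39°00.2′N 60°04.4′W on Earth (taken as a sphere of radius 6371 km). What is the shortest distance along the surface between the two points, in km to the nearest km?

With latitudes φ₁ = 14.847°, φ₂ = 39.003° and longitude difference Δλ = 105.028°:
cos c = sin φ₁ sin φ₂ + cos φ₁ cos φ₂ cos Δλ = (0.2562)(0.6294) + (0.9666)(0.7771)(-0.2593) = -0.03351,
so c = arccos(-0.03351) = 1.60431 rad.
Distance = R·c = 6371 × 1.6043 ≈ 10221 km.

10221 km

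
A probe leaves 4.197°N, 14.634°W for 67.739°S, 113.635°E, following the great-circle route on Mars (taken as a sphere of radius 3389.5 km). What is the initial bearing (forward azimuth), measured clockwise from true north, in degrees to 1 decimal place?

Δλ = 128.269° = 2.2387 rad.
y = sin Δλ · cos φ₂ = (0.7851)(0.3788) = 0.2974
x = cos φ₁ sin φ₂ − sin φ₁ cos φ₂ cos Δλ = (0.9973)(-0.9255) − (0.0732)(0.3788)(-0.6194) = -0.9058
θ = atan2(y, x) = 161.82°, so the bearing is 161.8°.

161.8°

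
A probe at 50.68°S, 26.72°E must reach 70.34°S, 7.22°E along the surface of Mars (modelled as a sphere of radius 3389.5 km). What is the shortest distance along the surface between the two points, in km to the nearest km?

1281 km

Let φ₁ = -0.8845 rad, φ₂ = -1.2277 rad, and Δλ = -0.3403 rad.
cos c = sin φ₁ sin φ₂ + cos φ₁ cos φ₂ cos Δλ = (-0.7736)(-0.9417) + (0.6337)(0.3364)(0.9426) = 0.92948,
so c = arccos(0.92948) = 0.37780 rad.
Distance = R·c = 3389.5 × 0.3778 ≈ 1281 km.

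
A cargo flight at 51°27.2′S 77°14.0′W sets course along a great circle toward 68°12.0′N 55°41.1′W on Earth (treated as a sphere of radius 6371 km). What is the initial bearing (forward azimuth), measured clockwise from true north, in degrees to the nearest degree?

Δλ = 21.548° = 0.3761 rad.
y = sin Δλ · cos φ₂ = (0.3673)(0.3714) = 0.1364
x = cos φ₁ sin φ₂ − sin φ₁ cos φ₂ cos Δλ = (0.6232)(0.9285) − (-0.7821)(0.3714)(0.9301) = 0.8487
θ = atan2(y, x) = 9.13°, so the bearing is 9°.

9°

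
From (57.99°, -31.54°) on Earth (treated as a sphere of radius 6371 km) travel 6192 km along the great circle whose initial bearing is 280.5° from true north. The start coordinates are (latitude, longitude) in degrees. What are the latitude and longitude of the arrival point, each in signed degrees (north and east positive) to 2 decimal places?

Angular distance δ = d/R = 6192/6371 = 0.97190 rad; initial bearing θ = 4.8956 rad.
sin φ₂ = sin φ₁ cos δ + cos φ₁ sin δ cos θ = (0.8480)(0.5637) + (0.5301)(0.8260)(0.1822) = 0.5578, so φ₂ = 33.90°.
Δλ = atan2(sin θ sin δ cos φ₁, cos δ − sin φ₁ sin φ₂) = atan2(-0.4305, 0.0907) = -78.097°.
λ₂ = -31.540° − 78.097° = -109.64°.

33.90°, -109.64°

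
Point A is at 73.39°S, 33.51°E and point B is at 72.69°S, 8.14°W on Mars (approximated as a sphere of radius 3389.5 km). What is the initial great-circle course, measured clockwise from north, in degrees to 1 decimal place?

253.2°

With φ₁ = -1.2809, φ₂ = -1.2687, Δλ = -0.7269 rad, the forward-azimuth formula gives
θ = atan2( sin Δλ cos φ₂ , cos φ₁ sin φ₂ − sin φ₁ cos φ₂ cos Δλ ) = atan2(-0.1977, -0.0599) = -106.84°.
Adding 360° brings this into [0°, 360°): 253.2°.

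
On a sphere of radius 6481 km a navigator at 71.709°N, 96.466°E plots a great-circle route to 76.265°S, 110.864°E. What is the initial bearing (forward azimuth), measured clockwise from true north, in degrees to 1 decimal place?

173.6°

Δλ = 14.398° = 0.2513 rad.
y = sin Δλ · cos φ₂ = (0.2487)(0.2374) = 0.0590
x = cos φ₁ sin φ₂ − sin φ₁ cos φ₂ cos Δλ = (0.3138)(-0.9714) − (0.9495)(0.2374)(0.9686) = -0.5232
θ = atan2(y, x) = 173.56°, so the bearing is 173.6°.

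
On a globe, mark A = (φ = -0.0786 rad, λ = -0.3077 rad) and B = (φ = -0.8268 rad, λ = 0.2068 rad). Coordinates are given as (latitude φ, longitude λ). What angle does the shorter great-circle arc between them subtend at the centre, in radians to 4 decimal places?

0.8691 rad

In radians: φ₁ = -0.0786, φ₂ = -0.8268, Δλ = 29.479° = 0.5145 rad.
cos c = sin φ₁ sin φ₂ + cos φ₁ cos φ₂ cos Δλ = (-0.0785)(-0.7358) + (0.9969)(0.6772)(0.8705) = 0.64551,
so c = arccos(0.64551) = 0.86911 rad.
So the angular separation is 0.8691 rad.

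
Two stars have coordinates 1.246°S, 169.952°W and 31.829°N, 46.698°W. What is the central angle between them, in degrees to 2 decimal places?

118.51°

In radians: φ₁ = -0.0217, φ₂ = 0.5555, Δλ = 123.254° = 2.1512 rad.
cos c = sin φ₁ sin φ₂ + cos φ₁ cos φ₂ cos Δλ = (-0.0217)(0.5274) + (0.9998)(0.8496)(-0.5484) = -0.47725,
so c = arccos(-0.47725) = 2.06832 rad.
So the angular separation is 118.51°.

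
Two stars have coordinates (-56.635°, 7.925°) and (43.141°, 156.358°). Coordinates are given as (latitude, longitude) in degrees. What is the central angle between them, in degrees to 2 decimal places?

155.93°

With latitudes φ₁ = -56.635°, φ₂ = 43.141° and longitude difference Δλ = 148.433°:
cos c = sin φ₁ sin φ₂ + cos φ₁ cos φ₂ cos Δλ = (-0.8352)(0.6838) + (0.5500)(0.7297)(-0.8520) = -0.91301,
so c = arccos(-0.91301) = 2.72141 rad.
So the angular separation is 155.93°.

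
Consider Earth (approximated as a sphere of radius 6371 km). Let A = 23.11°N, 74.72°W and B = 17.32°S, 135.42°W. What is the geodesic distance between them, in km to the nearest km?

In radians: φ₁ = 0.4033, φ₂ = -0.3023, Δλ = -60.700° = -1.0594 rad.
cos c = sin φ₁ sin φ₂ + cos φ₁ cos φ₂ cos Δλ = (0.3925)(-0.2977) + (0.9198)(0.9547)(0.4894) = 0.31285,
so c = arccos(0.31285) = 1.25260 rad.
Distance = R·c = 6371 × 1.2526 ≈ 7980 km.

7980 km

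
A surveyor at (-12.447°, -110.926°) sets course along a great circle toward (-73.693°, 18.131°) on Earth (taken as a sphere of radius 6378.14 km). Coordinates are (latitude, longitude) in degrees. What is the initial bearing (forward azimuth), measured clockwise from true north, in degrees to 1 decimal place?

167.4°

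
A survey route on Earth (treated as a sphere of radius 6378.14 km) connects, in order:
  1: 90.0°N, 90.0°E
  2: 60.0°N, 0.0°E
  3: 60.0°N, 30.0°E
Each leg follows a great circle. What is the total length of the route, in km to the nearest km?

Leg 1→2: central angle 0.5236 rad, distance 3339.6 km.
Leg 2→3: central angle 0.2595 rad, distance 1655.4 km.
Total: 3339.6 + 1655.4 ≈ 4995 km.

4995 km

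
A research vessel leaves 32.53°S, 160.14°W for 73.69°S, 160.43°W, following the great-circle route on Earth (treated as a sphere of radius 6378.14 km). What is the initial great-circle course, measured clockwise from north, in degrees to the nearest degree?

180°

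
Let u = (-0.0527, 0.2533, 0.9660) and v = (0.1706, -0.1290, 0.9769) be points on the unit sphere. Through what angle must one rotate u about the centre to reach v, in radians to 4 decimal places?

u·v = 0.9020; |u| = 1.0000, |v| = 1.0000.
cos θ = (u·v)/(|u||v|) = 0.9019, so θ = 0.4466 rad.

0.4466 rad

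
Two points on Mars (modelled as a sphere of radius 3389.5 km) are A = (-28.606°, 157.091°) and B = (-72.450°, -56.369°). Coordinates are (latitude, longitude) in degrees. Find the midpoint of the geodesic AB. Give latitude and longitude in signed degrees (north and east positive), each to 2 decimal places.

-65.65°, 171.96°

The central angle between A and B is δ = 1.3329 rad.
With f = 0.5, the slerp weights are sin((1−f)δ)/sin δ = 0.6361 and sin(fδ)/sin δ = 0.6361.
Weighted sum of the unit vectors: (0.6361)·(-0.8087,0.3418,-0.4788) + (0.6361)·(0.1670,-0.2511,-0.9535) = (-0.4082, 0.0577, -0.9111).
Converting back: φ = atan2(z, √(x²+y²)) = -65.65°, λ = atan2(y, x) = 171.96°.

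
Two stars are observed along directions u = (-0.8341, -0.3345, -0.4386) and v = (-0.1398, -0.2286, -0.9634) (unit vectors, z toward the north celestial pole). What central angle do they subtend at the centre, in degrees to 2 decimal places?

u·v = 0.6156; |u| = 1.0000, |v| = 1.0000.
cos θ = (u·v)/(|u||v|) = 0.6156, so θ = 52.00°.

52.00°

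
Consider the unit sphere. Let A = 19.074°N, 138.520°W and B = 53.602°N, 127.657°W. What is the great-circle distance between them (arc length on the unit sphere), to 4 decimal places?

0.6201

In radians: φ₁ = 0.3329, φ₂ = 0.9355, Δλ = 10.863° = 0.1896 rad.
Haversine: a = sin²(Δφ/2) + cos φ₁ cos φ₂ sin²(Δλ/2) = 0.0881 + (0.9451)(0.5934)(0.0090) = 0.09310.
Central angle c = 2·arcsin(√a) = 0.62014 rad.
On the unit sphere the arc length equals the central angle: 0.6201.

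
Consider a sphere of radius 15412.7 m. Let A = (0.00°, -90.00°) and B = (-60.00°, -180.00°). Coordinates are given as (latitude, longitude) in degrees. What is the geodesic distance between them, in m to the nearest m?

24210 m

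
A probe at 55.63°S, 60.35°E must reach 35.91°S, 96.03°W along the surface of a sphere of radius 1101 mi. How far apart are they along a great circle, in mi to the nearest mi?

1658 mi

With latitudes φ₁ = -55.630°, φ₂ = -35.910° and longitude difference Δλ = -156.380°:
cos c = sin φ₁ sin φ₂ + cos φ₁ cos φ₂ cos Δλ = (-0.8254)(-0.5865) + (0.5645)(0.8099)(-0.9162) = 0.06518,
so c = arccos(0.06518) = 1.50557 rad.
Distance = R·c = 1101 × 1.5056 ≈ 1658 mi.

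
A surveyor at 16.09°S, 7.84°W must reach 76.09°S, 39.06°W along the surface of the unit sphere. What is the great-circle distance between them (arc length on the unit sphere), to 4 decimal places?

1.0854

In radians: φ₁ = -0.2808, φ₂ = -1.3280, Δλ = -31.220° = -0.5449 rad.
cos c = sin φ₁ sin φ₂ + cos φ₁ cos φ₂ cos Δλ = (-0.2771)(-0.9707) + (0.9608)(0.2404)(0.8552) = 0.46655,
so c = arccos(0.46655) = 1.08541 rad.
On the unit sphere the arc length equals the central angle: 1.0854.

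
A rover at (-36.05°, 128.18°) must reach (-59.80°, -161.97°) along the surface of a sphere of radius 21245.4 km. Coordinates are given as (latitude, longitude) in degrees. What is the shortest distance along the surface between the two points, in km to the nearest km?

18375 km

Let φ₁ = -0.6292 rad, φ₂ = -1.0437 rad, and Δλ = 1.2191 rad.
cos c = sin φ₁ sin φ₂ + cos φ₁ cos φ₂ cos Δλ = (-0.5885)(-0.8643) + (0.8085)(0.5030)(0.3445) = 0.64872,
so c = arccos(0.64872) = 0.86490 rad.
Distance = R·c = 21245.4 × 0.8649 ≈ 18375 km.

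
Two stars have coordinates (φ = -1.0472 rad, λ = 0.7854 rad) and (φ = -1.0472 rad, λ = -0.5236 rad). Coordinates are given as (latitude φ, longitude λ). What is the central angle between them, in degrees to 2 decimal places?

35.44°

Let φ₁ = -1.0472 rad, φ₂ = -1.0472 rad, and Δλ = -1.3090 rad.
cos c = sin φ₁ sin φ₂ + cos φ₁ cos φ₂ cos Δλ = (-0.8660)(-0.8660) + (0.5000)(0.5000)(0.2588) = 0.81471,
so c = arccos(0.81471) = 0.61858 rad.
So the angular separation is 35.44°.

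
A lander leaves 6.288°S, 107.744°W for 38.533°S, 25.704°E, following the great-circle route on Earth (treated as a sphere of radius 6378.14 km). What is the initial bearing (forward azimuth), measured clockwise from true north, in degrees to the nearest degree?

Δλ = 133.448° = 2.3291 rad.
y = sin Δλ · cos φ₂ = (0.7260)(0.7822) = 0.5679
x = cos φ₁ sin φ₂ − sin φ₁ cos φ₂ cos Δλ = (0.9940)(-0.6230) − (-0.1095)(0.7822)(-0.6877) = -0.6781
θ = atan2(y, x) = 140.06°, so the bearing is 140°.

140°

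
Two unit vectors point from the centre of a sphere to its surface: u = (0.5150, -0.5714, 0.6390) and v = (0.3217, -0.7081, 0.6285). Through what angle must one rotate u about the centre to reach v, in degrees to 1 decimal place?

13.6°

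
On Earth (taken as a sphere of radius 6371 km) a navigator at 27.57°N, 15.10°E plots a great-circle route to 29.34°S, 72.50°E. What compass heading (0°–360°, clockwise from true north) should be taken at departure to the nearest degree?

Δλ = 57.400° = 1.0018 rad.
y = sin Δλ · cos φ₂ = (0.8425)(0.8717) = 0.7344
x = cos φ₁ sin φ₂ − sin φ₁ cos φ₂ cos Δλ = (0.8864)(-0.4900) − (0.4628)(0.8717)(0.5388) = -0.6517
θ = atan2(y, x) = 131.59°, so the bearing is 132°.

132°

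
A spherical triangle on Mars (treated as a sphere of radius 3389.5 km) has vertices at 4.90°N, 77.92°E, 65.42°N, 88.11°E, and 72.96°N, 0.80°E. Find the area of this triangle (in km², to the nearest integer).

Side lengths (central angles): a = 0.5050, b = 1.4235, c = 1.0638 rad; semiperimeter s = 1.4961.
By l'Huilier's theorem, tan(E/4) = √[tan(s/2) tan((s−a)/2) tan((s−b)/2) tan((s−c)/2)], giving spherical excess E = 0.2527 rad.
Area = E·R² = 0.2527 × (3389.5)² ≈ 2903290 km².

2903290 km²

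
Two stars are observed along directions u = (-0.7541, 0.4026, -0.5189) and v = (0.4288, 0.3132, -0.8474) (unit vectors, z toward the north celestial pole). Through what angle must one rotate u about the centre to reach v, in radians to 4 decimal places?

u·v = 0.2425; |u| = 1.0000, |v| = 1.0000.
cos θ = (u·v)/(|u||v|) = 0.2424, so θ = 1.3259 rad.

1.3259 rad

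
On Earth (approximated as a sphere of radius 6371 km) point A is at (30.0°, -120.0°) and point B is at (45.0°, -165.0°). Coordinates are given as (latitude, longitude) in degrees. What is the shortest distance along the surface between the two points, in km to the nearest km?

Let φ₁ = 0.5236 rad, φ₂ = 0.7854 rad, and Δλ = -0.7854 rad.
Haversine: a = sin²(Δφ/2) + cos φ₁ cos φ₂ sin²(Δλ/2) = 0.0170 + (0.8660)(0.7071)(0.1464) = 0.10672.
Central angle c = 2·arcsin(√a) = 0.66557 rad.
Distance = R·c = 6371 × 0.6656 ≈ 4240 km.

4240 km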